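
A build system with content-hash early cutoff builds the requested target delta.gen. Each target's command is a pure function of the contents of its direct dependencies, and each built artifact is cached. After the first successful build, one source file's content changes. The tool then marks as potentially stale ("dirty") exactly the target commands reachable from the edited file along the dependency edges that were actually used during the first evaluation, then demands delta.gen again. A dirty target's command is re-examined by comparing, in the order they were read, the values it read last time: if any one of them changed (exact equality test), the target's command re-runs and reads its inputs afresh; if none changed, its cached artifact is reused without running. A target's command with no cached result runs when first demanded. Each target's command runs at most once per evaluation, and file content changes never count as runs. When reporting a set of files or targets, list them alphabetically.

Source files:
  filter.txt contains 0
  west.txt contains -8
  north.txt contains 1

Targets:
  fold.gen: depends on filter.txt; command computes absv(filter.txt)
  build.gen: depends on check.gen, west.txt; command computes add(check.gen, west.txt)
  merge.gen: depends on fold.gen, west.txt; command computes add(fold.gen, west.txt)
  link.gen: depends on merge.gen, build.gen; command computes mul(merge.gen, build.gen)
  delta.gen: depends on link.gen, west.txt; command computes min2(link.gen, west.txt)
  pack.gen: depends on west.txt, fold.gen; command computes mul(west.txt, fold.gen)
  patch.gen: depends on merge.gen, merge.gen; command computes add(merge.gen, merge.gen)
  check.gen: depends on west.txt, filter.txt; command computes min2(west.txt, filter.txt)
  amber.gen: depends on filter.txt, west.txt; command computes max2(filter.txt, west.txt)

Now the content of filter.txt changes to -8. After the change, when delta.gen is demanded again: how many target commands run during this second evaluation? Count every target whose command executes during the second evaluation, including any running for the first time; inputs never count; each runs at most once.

First evaluation (everything demanded from the output):
  check.gen = min2(-8, 0) = -8
  build.gen = add(-8, -8) = -16
  fold.gen = absv(0) = 0
  merge.gen = add(0, -8) = -8
  link.gen = mul(-8, -16) = 128
  delta.gen = min2(128, -8) = -8

Propagation after the edit:
  check.gen: runs — filter.txt 0->-8; result -8 (same value as before).
  build.gen: checked — values it read are unchanged (check.gen unchanged, west.txt unchanged); reused cached -16 without running.
  fold.gen: runs — filter.txt 0->-8; result 8.
  merge.gen: runs — fold.gen 0->8; result 0.
  link.gen: runs — merge.gen -8->0; result 0.
  delta.gen: runs — link.gen 128->0; result -8 (same value as before).

Key observation: the cutoff stops propagation at build.gen — its inputs' values are unchanged, so it reuses its cache.

Target commands that run: check.gen, delta.gen, fold.gen, link.gen, merge.gen — 5 in total.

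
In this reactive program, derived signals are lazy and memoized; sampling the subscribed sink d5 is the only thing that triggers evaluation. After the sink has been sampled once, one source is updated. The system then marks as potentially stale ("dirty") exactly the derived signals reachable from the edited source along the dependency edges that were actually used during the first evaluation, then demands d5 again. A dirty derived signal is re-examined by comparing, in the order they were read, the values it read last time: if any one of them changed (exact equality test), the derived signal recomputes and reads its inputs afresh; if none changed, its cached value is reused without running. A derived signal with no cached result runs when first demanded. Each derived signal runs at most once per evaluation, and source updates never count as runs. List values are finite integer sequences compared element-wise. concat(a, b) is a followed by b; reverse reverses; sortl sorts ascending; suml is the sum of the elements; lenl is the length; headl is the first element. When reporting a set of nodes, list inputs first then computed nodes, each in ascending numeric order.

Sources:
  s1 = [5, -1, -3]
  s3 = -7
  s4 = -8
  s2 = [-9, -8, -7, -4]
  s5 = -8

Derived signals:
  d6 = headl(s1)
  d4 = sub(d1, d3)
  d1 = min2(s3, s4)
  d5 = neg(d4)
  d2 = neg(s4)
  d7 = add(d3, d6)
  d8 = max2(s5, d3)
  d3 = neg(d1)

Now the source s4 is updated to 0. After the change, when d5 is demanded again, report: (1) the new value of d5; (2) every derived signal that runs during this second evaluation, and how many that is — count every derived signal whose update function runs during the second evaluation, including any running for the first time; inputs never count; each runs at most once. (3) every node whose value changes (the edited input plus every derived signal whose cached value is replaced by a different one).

Demanding d5 again yields 14.
4 derived signals run: d1, d3, d4, d5.
The nodes whose values change: s4, d1, d3, d4, d5.

First demand of the output computes:
  d1 = min2(-7, -8) = -8
  d3 = neg(-8) = 8
  d4 = sub(-8, 8) = -16
  d5 = neg(-16) = 16

After the edit, cleaning proceeds:
  d1: a read changed (s4 -8->0) — executes, giving -7.
  d3: a read changed (d1 -8->-7) — executes, giving 7.
  d4: a read changed (d1 -8->-7; d3 8->7) — executes, giving -14.
  d5: a read changed (d4 -16->-14) — executes, giving 14.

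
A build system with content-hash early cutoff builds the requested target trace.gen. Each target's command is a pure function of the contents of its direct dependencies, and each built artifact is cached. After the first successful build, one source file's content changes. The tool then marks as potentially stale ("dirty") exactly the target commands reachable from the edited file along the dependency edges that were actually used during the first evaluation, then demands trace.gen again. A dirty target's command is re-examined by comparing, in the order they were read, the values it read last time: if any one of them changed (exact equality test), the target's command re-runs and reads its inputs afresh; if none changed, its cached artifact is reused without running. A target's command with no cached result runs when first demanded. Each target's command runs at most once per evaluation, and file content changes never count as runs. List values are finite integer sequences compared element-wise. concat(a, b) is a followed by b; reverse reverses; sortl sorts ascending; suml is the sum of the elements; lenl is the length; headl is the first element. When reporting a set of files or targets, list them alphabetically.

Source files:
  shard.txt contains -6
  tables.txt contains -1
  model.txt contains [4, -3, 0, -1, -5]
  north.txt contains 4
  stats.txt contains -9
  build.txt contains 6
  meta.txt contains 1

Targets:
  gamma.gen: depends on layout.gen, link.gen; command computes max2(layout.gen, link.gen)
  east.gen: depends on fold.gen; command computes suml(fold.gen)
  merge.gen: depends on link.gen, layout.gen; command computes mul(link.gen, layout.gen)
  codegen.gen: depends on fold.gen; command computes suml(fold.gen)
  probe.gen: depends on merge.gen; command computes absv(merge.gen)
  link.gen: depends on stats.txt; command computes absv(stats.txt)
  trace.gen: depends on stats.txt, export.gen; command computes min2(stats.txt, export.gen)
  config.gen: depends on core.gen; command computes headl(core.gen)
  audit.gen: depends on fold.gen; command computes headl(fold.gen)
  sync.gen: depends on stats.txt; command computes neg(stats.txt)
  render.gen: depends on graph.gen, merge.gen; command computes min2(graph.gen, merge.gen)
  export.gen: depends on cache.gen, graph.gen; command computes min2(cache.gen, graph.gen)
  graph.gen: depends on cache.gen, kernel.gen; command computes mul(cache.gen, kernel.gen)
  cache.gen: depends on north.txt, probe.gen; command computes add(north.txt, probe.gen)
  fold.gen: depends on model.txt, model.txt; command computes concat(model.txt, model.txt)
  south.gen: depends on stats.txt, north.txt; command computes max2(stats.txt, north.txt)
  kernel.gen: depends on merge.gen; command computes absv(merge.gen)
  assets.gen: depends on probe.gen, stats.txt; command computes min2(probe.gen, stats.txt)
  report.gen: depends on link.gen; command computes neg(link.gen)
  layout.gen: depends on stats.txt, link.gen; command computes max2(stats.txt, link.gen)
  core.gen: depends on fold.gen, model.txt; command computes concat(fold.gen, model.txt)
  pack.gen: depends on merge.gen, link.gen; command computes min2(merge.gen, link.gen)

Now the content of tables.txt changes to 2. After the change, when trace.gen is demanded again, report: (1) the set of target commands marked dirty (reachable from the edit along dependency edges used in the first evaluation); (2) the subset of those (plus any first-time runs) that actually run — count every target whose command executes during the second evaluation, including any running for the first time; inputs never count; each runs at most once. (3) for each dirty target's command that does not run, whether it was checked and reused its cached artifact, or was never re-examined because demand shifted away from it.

First evaluation (everything demanded from the output):
  link.gen = absv(-9) = 9
  layout.gen = max2(-9, 9) = 9
  merge.gen = mul(9, 9) = 81
  kernel.gen = absv(81) = 81
  probe.gen = absv(81) = 81
  cache.gen = add(4, 81) = 85
  graph.gen = mul(85, 81) = 6885
  export.gen = min2(85, 6885) = 85
  trace.gen = min2(-9, 85) = -9

Propagation after the edit:
  tables.txt feeds no computation that the output demands — nothing is marked dirty and nothing runs.

Key observation: tables.txt is never demanded by the output, so the edit triggers no recomputation at all.

Marked dirty: none.
Target commands that run: none — 0 in total.
Every dirty target's command ran.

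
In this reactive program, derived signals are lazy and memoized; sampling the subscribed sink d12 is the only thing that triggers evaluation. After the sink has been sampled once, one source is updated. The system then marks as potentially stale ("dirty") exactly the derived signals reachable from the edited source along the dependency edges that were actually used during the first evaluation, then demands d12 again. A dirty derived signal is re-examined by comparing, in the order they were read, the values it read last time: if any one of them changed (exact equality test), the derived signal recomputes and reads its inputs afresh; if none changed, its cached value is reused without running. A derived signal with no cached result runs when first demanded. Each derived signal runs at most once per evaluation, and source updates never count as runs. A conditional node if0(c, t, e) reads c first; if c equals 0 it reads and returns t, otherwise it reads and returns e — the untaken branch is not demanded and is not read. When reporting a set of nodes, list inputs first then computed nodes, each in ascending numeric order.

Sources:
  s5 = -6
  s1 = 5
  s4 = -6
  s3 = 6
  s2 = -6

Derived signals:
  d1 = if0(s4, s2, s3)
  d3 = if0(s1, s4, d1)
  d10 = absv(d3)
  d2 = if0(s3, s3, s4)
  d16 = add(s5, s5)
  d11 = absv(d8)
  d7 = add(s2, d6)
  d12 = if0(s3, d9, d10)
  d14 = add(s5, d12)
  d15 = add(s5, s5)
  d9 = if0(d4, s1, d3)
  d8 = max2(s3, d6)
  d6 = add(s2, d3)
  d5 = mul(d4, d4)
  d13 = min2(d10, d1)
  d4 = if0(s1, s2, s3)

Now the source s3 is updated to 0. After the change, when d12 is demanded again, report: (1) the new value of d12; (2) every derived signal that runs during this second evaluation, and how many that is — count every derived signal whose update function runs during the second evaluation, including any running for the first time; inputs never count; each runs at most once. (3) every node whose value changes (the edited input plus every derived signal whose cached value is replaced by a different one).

First demand of the output computes:
  d1 = if0(s4=-6 -> else branch s3) = 6
  d3 = if0(s1=5 -> else branch d1) = 6
  d10 = absv(6) = 6
  d12 = if0(s3=6 -> else branch d10) = 6

After the edit, cleaning proceeds:
  d1: stays stale; no demand reaches it after the flip.
  d3: stays stale; no demand reaches it after the flip.
  d4: had never run; runs now, result 0.
  d9: had never run; runs now, result 5.
  d10: stays stale; no demand reaches it after the flip.
  d12: a read changed (s3 6->0) — executes, giving 5.

Note the branch switch — demand abandons d1, d3, d10, which are never re-examined.

Demanding d12 again yields 5.
3 derived signals run: d4, d9, d12.
The nodes whose values change: s3, d12.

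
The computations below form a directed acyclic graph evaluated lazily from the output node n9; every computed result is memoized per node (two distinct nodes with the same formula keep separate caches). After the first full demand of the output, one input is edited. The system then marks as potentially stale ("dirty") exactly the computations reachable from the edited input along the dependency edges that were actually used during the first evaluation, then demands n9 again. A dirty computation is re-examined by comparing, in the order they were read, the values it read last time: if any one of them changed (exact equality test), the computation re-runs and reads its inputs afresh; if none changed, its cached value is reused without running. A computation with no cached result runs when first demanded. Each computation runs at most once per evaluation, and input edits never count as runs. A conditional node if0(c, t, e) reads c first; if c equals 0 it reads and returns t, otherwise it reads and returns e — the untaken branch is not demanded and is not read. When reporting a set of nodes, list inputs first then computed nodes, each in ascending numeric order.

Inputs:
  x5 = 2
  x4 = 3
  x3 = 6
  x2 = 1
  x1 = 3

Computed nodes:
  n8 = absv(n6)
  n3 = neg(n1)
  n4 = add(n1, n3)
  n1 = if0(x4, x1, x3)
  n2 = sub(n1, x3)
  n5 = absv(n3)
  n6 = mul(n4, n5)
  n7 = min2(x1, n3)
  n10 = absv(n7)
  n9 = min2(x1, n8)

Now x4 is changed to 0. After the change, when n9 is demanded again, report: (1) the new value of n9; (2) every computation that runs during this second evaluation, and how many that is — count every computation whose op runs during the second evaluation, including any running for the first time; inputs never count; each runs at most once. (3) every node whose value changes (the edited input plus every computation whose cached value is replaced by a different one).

First demand of the output computes:
  n1 = if0(x4=3 -> else branch x3) = 6
  n3 = neg(6) = -6
  n4 = add(6, -6) = 0
  n5 = absv(-6) = 6
  n6 = mul(0, 6) = 0
  n8 = absv(0) = 0
  n9 = min2(3, 0) = 0

After the edit, cleaning proceeds:
  n1: a read changed (x4 3->0) — executes, giving 3.
  n3: a read changed (n1 6->3) — executes, giving -3.
  n4: a read changed (n1 6->3; n3 -6->-3) — executes, giving 0 — identical to its old value.
  n5: a read changed (n3 -6->-3) — executes, giving 3.
  n6: a read changed (n5 6->3) — executes, giving 0 — identical to its old value.
  n8: dirty, but its reads are unchanged (n6 unchanged); cached 0 stands.
  n9: dirty, but its reads are unchanged (x1 unchanged, n8 unchanged); cached 0 stands.

Note where the cutoff bites: n8 is checked, finds nothing changed, and keeps its cache.

Demanding n9 again yields 0.
5 computations run: n1, n3, n4, n5, n6.
The nodes whose values change: x4, n1, n3, n5.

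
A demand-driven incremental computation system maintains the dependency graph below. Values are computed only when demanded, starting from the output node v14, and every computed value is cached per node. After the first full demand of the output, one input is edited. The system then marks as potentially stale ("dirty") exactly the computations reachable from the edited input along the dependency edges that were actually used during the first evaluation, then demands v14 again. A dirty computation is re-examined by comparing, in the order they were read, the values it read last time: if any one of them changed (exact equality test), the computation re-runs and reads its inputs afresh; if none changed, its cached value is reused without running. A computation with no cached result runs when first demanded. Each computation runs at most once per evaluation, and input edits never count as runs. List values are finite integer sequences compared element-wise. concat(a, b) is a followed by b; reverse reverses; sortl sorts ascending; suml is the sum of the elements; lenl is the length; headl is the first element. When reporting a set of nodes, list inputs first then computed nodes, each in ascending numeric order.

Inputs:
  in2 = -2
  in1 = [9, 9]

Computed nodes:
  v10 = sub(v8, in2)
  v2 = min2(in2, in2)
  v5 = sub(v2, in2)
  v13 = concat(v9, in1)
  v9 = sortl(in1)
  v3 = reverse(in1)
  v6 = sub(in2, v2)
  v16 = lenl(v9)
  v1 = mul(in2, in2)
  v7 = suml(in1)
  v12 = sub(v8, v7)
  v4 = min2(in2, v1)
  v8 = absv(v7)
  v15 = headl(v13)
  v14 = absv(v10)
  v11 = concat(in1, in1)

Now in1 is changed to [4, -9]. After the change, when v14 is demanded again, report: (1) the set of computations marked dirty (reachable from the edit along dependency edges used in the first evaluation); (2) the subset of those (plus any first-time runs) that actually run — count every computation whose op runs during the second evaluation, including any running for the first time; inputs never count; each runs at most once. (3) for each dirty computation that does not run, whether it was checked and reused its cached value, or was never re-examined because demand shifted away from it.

First evaluation (everything demanded from the output):
  v7 = suml([9, 9]) = 18
  v8 = absv(18) = 18
  v10 = sub(18, -2) = 20
  v14 = absv(20) = 20

Propagation after the edit:
  v7: runs — in1 [9, 9]->[4, -9]; result -5.
  v8: runs — v7 18->-5; result 5.
  v10: runs — v8 18->5; result 7.
  v14: runs — v10 20->7; result 7.

Marked dirty: v7, v8, v10, v14.
Computations that run: v7, v8, v10, v14 — 4 in total.
Every dirty computation ran.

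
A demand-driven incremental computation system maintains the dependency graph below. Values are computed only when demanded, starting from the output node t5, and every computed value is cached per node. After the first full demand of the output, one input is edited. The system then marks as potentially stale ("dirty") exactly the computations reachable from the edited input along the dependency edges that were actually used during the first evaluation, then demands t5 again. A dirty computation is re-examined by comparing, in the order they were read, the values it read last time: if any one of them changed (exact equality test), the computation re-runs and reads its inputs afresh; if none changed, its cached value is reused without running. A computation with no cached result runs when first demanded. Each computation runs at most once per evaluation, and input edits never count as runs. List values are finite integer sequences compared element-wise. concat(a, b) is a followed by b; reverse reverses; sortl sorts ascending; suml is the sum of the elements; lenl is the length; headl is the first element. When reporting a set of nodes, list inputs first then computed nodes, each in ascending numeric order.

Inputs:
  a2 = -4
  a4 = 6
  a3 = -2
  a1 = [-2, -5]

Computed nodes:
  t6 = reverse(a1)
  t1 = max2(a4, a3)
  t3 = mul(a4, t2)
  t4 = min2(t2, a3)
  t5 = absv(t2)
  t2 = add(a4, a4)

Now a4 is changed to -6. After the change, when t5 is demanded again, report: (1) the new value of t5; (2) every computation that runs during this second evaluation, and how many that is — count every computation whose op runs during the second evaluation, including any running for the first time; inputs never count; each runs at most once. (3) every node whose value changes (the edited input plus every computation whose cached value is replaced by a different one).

New value of t5: 12.
Computations that run: t2, t5 — 2 in total.
Values that change: a4, t2.

First evaluation (everything demanded from the output):
  t2 = add(6, 6) = 12
  t5 = absv(12) = 12

Propagation after the edit:
  t2: runs — a4 6->-6; a4 6->-6; result -12.
  t5: runs — t2 12->-12; result 12 (same value as before).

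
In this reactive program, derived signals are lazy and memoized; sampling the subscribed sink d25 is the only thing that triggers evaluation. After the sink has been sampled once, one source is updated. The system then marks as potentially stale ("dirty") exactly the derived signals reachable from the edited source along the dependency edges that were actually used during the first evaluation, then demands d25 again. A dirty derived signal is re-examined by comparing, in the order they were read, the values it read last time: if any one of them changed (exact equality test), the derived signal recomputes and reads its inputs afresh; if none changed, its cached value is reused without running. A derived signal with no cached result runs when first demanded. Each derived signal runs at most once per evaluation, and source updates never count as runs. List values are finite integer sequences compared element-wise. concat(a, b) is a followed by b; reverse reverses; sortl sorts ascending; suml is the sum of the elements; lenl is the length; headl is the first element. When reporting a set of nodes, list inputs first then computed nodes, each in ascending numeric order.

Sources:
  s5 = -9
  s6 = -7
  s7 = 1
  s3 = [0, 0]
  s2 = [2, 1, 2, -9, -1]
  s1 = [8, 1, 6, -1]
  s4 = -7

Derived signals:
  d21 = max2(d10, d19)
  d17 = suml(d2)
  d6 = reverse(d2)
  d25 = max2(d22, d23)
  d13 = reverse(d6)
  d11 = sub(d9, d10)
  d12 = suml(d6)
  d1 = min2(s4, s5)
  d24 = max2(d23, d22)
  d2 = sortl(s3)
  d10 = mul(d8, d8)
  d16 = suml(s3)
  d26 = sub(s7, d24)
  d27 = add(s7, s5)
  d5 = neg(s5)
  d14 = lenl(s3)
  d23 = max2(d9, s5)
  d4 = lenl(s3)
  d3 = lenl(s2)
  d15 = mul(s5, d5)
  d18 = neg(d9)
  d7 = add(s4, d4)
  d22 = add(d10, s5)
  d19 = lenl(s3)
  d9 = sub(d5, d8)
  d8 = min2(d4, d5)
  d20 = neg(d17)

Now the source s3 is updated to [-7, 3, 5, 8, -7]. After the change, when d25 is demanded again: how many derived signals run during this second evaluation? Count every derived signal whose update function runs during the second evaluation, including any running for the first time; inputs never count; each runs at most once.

First demand of the output computes:
  d4 = lenl([0, 0]) = 2
  d5 = neg(-9) = 9
  d8 = min2(2, 9) = 2
  d9 = sub(9, 2) = 7
  d10 = mul(2, 2) = 4
  d22 = add(4, -9) = -5
  d23 = max2(7, -9) = 7
  d25 = max2(-5, 7) = 7

After the edit, cleaning proceeds:
  d4: a read changed (s3 [0, 0]->[-7, 3, 5, 8, -7]) — executes, giving 5.
  d8: a read changed (d4 2->5) — executes, giving 5.
  d9: a read changed (d8 2->5) — executes, giving 4.
  d10: a read changed (d8 2->5; d8 2->5) — executes, giving 25.
  d22: a read changed (d10 4->25) — executes, giving 16.
  d23: a read changed (d9 7->4) — executes, giving 4.
  d25: a read changed (d22 -5->16; d23 7->4) — executes, giving 16.

7 derived signals run: d4, d8, d9, d10, d22, d23, d25.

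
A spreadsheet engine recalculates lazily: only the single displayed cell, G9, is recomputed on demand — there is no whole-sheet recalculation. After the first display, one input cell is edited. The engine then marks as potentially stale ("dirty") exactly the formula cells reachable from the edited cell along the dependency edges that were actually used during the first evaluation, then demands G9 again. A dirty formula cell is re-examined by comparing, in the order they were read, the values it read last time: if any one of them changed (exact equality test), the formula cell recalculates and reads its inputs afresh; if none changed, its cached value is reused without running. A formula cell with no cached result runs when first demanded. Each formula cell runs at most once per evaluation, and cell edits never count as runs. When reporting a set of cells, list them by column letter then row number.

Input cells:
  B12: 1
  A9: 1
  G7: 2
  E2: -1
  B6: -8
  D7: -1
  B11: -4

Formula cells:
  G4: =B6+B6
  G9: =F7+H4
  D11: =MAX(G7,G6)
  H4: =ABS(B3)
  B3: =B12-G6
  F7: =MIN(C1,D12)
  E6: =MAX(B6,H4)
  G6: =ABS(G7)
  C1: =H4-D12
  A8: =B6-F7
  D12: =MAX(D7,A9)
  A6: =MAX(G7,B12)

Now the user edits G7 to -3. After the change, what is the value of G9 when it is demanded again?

New value of G9: 3.

First evaluation (everything demanded from the output):
  D12 = MAX(-1, 1) = 1
  G6 = ABS(2) = 2
  B3 = 1 - 2 = -1
  H4 = ABS(-1) = 1
  C1 = 1 - 1 = 0
  F7 = MIN(0, 1) = 0
  G9 = 0 + 1 = 1

Propagation after the edit:
  G6: runs — G7 2->-3; result 3.
  B3: runs — G6 2->3; result -2.
  H4: runs — B3 -1->-2; result 2.
  C1: runs — H4 1->2; result 1.
  F7: runs — C1 0->1; result 1.
  G9: runs — F7 0->1; H4 1->2; result 3.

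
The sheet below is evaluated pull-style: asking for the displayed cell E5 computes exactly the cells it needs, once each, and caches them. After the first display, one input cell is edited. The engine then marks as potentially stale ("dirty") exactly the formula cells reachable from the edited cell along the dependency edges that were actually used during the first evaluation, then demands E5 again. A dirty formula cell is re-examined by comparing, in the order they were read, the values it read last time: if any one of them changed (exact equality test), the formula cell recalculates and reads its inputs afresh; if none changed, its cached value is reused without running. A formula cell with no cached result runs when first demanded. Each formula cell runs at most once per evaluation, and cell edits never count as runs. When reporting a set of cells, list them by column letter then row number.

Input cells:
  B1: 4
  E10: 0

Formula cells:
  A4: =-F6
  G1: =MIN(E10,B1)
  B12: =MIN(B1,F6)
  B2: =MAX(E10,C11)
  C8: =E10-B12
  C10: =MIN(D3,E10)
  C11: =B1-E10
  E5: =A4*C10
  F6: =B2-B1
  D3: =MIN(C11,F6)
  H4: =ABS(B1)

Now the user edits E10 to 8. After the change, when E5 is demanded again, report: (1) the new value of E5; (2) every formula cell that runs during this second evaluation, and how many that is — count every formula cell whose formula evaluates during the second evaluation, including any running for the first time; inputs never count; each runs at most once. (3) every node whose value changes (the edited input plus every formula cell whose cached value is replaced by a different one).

First demand of the output computes:
  C11 = 4 - 0 = 4
  B2 = MAX(0, 4) = 4
  F6 = 4 - 4 = 0
  A4 = -(0) = 0
  D3 = MIN(4, 0) = 0
  C10 = MIN(0, 0) = 0
  E5 = 0 * 0 = 0

After the edit, cleaning proceeds:
  C11: a read changed (E10 0->8) — executes, giving -4.
  B2: a read changed (E10 0->8; C11 4->-4) — executes, giving 8.
  F6: a read changed (B2 4->8) — executes, giving 4.
  A4: a read changed (F6 0->4) — executes, giving -4.
  D3: a read changed (C11 4->-4; F6 0->4) — executes, giving -4.
  C10: a read changed (D3 0->-4; E10 0->8) — executes, giving -4.
  E5: a read changed (A4 0->-4; C10 0->-4) — executes, giving 16.

Demanding E5 again yields 16.
7 formula cells run: A4, B2, C10, C11, D3, E5, F6.
The nodes whose values change: A4, B2, C10, C11, D3, E5, E10, F6.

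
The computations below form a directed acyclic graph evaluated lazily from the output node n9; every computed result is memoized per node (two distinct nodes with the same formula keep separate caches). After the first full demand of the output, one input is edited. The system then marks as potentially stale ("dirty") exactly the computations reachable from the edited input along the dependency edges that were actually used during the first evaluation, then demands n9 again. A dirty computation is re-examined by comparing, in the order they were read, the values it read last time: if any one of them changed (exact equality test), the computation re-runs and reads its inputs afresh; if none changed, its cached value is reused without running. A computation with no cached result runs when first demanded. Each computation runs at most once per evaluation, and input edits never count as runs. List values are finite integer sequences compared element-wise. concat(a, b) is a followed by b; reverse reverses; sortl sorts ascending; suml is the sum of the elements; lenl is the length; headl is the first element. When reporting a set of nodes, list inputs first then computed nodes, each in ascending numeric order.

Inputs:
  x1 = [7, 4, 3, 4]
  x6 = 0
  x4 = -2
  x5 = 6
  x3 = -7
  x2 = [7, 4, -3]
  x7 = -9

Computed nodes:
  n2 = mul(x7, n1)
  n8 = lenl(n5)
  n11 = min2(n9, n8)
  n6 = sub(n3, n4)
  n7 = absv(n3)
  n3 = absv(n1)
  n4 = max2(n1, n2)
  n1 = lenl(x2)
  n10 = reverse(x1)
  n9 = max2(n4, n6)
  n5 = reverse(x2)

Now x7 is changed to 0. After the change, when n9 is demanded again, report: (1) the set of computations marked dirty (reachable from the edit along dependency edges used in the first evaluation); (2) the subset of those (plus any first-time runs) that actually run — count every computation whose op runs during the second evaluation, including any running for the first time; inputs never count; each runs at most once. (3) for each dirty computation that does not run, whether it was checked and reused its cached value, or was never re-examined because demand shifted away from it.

First demand of the output computes:
  n1 = lenl([7, 4, -3]) = 3
  n2 = mul(-9, 3) = -27
  n3 = absv(3) = 3
  n4 = max2(3, -27) = 3
  n6 = sub(3, 3) = 0
  n9 = max2(3, 0) = 3

After the edit, cleaning proceeds:
  n2: a read changed (x7 -9->0) — executes, giving 0.
  n4: a read changed (n2 -27->0) — executes, giving 3 — identical to its old value.
  n6: dirty, but its reads are unchanged (n3 unchanged, n4 unchanged); cached 0 stands.
  n9: dirty, but its reads are unchanged (n4 unchanged, n6 unchanged); cached 3 stands.

Note the absorption at n4: it re-runs yet its value is the same, leaving the output's value untouched.

The edit dirties: n2, n4, n6, n9.
2 computations run: n2, n4.
Cache hits after checking: n6, n9.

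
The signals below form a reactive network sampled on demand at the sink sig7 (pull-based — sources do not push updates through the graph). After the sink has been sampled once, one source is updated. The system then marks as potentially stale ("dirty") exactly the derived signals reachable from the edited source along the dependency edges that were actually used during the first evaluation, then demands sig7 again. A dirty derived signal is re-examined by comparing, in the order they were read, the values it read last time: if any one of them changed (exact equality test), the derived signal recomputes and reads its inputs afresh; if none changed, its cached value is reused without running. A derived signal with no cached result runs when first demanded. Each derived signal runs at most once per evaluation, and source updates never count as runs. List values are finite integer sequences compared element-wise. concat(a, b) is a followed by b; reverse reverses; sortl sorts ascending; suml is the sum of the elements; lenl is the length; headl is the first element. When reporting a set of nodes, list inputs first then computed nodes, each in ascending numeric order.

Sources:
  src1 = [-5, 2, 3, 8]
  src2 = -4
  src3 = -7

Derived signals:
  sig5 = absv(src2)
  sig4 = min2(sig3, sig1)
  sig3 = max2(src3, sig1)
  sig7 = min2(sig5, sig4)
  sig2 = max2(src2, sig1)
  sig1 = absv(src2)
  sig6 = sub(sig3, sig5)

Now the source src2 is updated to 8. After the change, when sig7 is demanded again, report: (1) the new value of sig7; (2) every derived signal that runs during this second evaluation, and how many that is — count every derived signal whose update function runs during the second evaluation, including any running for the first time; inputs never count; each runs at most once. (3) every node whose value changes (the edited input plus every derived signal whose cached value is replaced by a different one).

Initial pass — values computed on the first demand:
  sig1 = absv(-4) = 4
  sig3 = max2(-7, 4) = 4
  sig4 = min2(4, 4) = 4
  sig5 = absv(-4) = 4
  sig7 = min2(4, 4) = 4

Second demand — change propagation:
  sig1: re-runs because src2 -4->8; new result 8.
  sig3: re-runs because sig1 4->8; new result 8.
  sig4: re-runs because sig3 4->8; sig1 4->8; new result 8.
  sig5: re-runs because src2 -4->8; new result 8.
  sig7: re-runs because sig5 4->8; sig4 4->8; new result 8.

sig7 now evaluates to 8.
Run set: sig1, sig3, sig4, sig5, sig7 (5 run).
Changed values: src2, sig1, sig3, sig4, sig5, sig7.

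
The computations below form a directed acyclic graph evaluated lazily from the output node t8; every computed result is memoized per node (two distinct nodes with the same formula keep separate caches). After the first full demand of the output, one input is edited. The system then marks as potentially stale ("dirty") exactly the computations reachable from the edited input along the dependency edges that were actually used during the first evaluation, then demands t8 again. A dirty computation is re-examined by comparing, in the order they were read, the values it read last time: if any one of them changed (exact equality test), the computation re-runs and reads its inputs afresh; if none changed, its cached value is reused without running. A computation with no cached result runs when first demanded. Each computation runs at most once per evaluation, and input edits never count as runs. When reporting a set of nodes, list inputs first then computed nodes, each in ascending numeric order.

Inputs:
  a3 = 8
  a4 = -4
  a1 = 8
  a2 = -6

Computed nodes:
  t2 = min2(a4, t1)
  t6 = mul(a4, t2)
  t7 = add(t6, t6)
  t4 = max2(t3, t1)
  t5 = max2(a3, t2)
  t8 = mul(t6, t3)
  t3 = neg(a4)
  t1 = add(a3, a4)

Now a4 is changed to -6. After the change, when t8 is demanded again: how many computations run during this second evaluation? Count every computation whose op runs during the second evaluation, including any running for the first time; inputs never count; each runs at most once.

5 computations run: t1, t2, t3, t6, t8.

First demand of the output computes:
  t1 = add(8, -4) = 4
  t2 = min2(-4, 4) = -4
  t3 = neg(-4) = 4
  t6 = mul(-4, -4) = 16
  t8 = mul(16, 4) = 64

After the edit, cleaning proceeds:
  t1: a read changed (a4 -4->-6) — executes, giving 2.
  t2: a read changed (a4 -4->-6; t1 4->2) — executes, giving -6.
  t3: a read changed (a4 -4->-6) — executes, giving 6.
  t6: a read changed (a4 -4->-6; t2 -4->-6) — executes, giving 36.
  t8: a read changed (t6 16->36; t3 4->6) — executes, giving 216.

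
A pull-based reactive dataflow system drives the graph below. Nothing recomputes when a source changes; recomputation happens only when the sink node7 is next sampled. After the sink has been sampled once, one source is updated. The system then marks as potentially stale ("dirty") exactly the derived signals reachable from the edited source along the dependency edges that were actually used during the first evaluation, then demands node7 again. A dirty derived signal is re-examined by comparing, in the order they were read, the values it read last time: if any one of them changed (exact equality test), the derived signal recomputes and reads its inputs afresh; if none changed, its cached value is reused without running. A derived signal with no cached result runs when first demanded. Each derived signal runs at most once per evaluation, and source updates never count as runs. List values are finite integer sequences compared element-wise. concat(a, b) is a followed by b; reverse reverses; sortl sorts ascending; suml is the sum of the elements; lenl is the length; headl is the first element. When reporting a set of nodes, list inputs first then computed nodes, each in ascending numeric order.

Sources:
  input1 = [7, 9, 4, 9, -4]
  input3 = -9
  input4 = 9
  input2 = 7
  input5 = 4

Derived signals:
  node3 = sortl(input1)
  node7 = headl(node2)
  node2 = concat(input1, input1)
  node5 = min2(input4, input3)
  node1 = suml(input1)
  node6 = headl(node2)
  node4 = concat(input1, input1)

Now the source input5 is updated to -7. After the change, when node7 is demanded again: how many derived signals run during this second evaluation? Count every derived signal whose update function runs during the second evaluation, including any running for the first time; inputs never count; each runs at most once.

Derived signals that run: none — 0 in total.
Key observation: input5 is never demanded by the output, so the edit triggers no recomputation at all.

First evaluation (everything demanded from the output):
  node2 = concat([7, 9, 4, 9, -4], [7, 9, 4, 9, -4]) = [7, 9, 4, 9, -4, 7, 9, 4, 9, -4]
  node7 = headl([7, 9, 4, 9, -4, 7, 9, 4, 9, -4]) = 7

Propagation after the edit:
  input5 feeds no computation that the output demands — nothing is marked dirty and nothing runs.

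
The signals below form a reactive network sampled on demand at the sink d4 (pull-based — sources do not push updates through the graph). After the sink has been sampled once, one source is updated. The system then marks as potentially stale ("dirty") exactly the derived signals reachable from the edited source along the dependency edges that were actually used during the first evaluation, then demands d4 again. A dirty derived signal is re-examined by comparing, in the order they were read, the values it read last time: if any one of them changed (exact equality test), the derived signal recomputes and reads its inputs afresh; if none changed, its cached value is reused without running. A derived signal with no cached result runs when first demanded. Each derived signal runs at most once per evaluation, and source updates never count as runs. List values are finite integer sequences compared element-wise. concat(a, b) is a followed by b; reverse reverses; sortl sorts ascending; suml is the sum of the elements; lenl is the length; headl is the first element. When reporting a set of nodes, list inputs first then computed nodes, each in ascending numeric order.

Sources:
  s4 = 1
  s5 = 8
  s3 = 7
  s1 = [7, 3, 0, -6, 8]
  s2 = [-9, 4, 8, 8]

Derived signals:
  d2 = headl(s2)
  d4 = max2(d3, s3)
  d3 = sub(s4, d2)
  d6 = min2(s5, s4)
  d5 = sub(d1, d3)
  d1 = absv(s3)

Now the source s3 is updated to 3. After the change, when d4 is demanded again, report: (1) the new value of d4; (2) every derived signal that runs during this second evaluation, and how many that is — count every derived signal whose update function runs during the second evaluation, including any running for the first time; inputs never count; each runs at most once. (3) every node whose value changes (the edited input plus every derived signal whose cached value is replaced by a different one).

Initial pass — values computed on the first demand:
  d2 = headl([-9, 4, 8, 8]) = -9
  d3 = sub(1, -9) = 10
  d4 = max2(10, 7) = 10

Second demand — change propagation:
  d4: re-runs because s3 7->3; new result 10 (unchanged).

d4 now evaluates to 10.
Run set: d4 (1 run).
Changed values: s3.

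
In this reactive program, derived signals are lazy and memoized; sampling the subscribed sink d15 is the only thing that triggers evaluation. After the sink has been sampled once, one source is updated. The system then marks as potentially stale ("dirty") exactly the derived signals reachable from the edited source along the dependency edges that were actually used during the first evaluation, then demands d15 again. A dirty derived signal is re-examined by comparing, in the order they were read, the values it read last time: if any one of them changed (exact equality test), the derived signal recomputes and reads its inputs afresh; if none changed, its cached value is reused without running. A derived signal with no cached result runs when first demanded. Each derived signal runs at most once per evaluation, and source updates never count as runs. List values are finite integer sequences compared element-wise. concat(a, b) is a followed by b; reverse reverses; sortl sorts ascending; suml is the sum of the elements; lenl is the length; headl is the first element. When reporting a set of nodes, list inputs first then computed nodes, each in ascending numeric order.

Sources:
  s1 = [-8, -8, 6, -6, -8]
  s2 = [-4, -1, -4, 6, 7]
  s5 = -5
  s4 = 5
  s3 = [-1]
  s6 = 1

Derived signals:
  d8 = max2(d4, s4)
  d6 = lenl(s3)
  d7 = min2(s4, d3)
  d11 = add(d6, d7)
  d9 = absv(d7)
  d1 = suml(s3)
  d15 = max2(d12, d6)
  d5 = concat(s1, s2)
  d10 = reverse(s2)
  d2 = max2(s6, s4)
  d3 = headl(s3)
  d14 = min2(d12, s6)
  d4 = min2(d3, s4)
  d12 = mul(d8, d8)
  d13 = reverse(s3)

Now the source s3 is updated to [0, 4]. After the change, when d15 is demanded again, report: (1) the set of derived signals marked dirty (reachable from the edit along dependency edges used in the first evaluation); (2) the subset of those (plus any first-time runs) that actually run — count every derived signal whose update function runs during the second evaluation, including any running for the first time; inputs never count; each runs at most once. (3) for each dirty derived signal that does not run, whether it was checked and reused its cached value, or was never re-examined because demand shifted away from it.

The edit dirties: d3, d4, d6, d8, d12, d15.
5 derived signals run: d3, d4, d6, d8, d15.
Cache hits after checking: d12.
Note where the cutoff bites: d12 is checked, finds nothing changed, and keeps its cache.

First demand of the output computes:
  d3 = headl([-1]) = -1
  d4 = min2(-1, 5) = -1
  d6 = lenl([-1]) = 1
  d8 = max2(-1, 5) = 5
  d12 = mul(5, 5) = 25
  d15 = max2(25, 1) = 25

After the edit, cleaning proceeds:
  d3: a read changed (s3 [-1]->[0, 4]) — executes, giving 0.
  d4: a read changed (d3 -1->0) — executes, giving 0.
  d6: a read changed (s3 [-1]->[0, 4]) — executes, giving 2.
  d8: a read changed (d4 -1->0) — executes, giving 5 — identical to its old value.
  d12: dirty, but its reads are unchanged (d8 unchanged, d8 unchanged); cached 25 stands.
  d15: a read changed (d6 1->2) — executes, giving 25 — identical to its old value.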